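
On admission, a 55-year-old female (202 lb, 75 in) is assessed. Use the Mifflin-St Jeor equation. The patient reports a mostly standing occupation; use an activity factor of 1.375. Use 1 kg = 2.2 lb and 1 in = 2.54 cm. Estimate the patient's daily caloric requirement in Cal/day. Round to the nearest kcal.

2300 Cal/day

Convert to metric: weight = 202 ÷ 2.2 = 91.8182 kg; height = 75 × 2.54 = 190.5 cm.
Mifflin-St Jeor (female): BMR = 10(91.8182) + 6.25(190.5) − 5(55) − 161 = 918.1818 + 1190.625 − 275 − 161 = 1672.8068 kcal/day.
TEE = BMR × activity factor = 1672.8068 × 1.375 = 2300.1094 kcal/day.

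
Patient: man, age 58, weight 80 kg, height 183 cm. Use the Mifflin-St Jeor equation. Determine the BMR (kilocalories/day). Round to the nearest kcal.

1659 kilocalories/day

Mifflin-St Jeor (male): BMR = 10(80) + 6.25(183) − 5(58) + 5 = 800 + 1143.75 − 290 + 5 = 1658.75 kcal/day.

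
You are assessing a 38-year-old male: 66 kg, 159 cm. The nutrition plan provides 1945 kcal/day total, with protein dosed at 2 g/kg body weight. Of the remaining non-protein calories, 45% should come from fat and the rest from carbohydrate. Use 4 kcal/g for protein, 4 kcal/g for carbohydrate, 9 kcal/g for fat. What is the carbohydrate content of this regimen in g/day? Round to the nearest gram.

Protein = 2 × 66 = 132 g → 132 × 4 = 528 kcal.
Non-protein calories = 1945 − 528 = 1417 kcal.
Fat: 45% × 1417 = 637.65 kcal; carbohydrate: 779.35 kcal.
Carbohydrate: 779.35 kcal ÷ 4 kcal/g = 194.8375 g.

195 g/day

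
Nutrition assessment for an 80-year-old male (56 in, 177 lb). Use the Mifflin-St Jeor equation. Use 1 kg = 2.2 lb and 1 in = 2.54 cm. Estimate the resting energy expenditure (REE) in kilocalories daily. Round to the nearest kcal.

Convert to metric: weight = 177 ÷ 2.2 = 80.4545 kg; height = 56 × 2.54 = 142.24 cm.
Mifflin-St Jeor (male): BMR = 10(80.4545) + 6.25(142.24) − 5(80) + 5 = 804.5455 + 889 − 400 + 5 = 1298.5455 kcal/day.

1299 kilocalories daily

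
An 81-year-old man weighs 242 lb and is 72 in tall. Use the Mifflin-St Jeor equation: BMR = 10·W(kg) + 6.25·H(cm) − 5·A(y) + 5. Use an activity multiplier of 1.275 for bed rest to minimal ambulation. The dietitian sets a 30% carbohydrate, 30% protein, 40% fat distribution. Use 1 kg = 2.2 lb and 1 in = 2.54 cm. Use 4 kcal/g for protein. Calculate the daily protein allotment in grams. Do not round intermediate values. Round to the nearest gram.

176 g/day

Convert to metric: weight = 242 ÷ 2.2 = 110 kg; height = 72 × 2.54 = 182.88 cm.
Mifflin-St Jeor (male): BMR = 10(110) + 6.25(182.88) − 5(81) + 5 = 1100 + 1143 − 405 + 5 = 1843 kcal/day.
TEE = 1843 × 1.275 = 2349.825 kcal/day.
Protein energy = 30% × 2349.825 = 704.9475 kcal.
Protein = 704.9475 ÷ 4 kcal/g = 176.2369 g.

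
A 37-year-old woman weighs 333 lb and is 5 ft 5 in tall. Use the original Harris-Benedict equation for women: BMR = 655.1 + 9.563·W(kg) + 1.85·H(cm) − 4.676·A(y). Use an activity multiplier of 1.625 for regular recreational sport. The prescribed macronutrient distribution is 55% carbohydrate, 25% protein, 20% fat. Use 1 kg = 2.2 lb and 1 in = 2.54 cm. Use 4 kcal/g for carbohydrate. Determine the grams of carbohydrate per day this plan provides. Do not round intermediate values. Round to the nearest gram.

Convert to metric: weight = 333 ÷ 2.2 = 151.3636 kg; height = (5×12 + 5) × 2.54 = 65 × 2.54 = 165.1 cm.
Harris-Benedict: BMR = 655.1 + 9.563(151.3636) + 1.85(165.1) − 4.676(37) = 2235.0135 kcal/day.
TEE = 2235.0135 × 1.625 = 3631.8969 kcal/day.
Carbohydrate energy = 55% × 3631.8969 = 1997.5433 kcal.
Carbohydrate = 1997.5433 ÷ 4 kcal/g = 499.3858 g.

499 g/day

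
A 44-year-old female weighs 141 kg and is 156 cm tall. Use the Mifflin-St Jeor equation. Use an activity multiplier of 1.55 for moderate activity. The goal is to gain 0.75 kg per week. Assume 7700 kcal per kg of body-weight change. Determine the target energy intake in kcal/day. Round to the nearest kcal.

Mifflin-St Jeor (female): BMR = 10(141) + 6.25(156) − 5(44) − 161 = 1410 + 975 − 220 − 161 = 2004 kcal/day.
TEE = 2004 × 1.55 = 3106.2 kcal/day.
Required daily surplus = 0.75 × 7700 ÷ 7 = 825 kcal/day.
Target intake = 3106.2 + 825 = 3931.2 kcal/day.

3931 kcal/day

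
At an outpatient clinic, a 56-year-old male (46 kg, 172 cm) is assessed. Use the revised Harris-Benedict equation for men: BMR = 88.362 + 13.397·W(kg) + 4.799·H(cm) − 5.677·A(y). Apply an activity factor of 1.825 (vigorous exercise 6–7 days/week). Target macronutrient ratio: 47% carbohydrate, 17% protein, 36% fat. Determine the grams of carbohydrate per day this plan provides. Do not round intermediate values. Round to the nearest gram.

Harris-Benedict: BMR = 88.362 + 13.397(46) + 4.799(172) − 5.677(56) = 1212.14 kcal/day.
TEE = 1212.14 × 1.825 = 2212.1555 kcal/day.
Carbohydrate energy = 47% × 2212.1555 = 1039.7131 kcal.
Carbohydrate = 1039.7131 ÷ 4 kcal/g = 259.9283 g.

260 g/day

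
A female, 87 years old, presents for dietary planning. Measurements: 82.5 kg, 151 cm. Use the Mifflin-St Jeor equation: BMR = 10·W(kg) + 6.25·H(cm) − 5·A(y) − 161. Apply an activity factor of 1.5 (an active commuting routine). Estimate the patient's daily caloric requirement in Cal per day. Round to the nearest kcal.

1759 Cal per day

Mifflin-St Jeor (female): BMR = 10(82.5) + 6.25(151) − 5(87) − 161 = 825 + 943.75 − 435 − 161 = 1172.75 kcal/day.
TEE = BMR × activity factor = 1172.75 × 1.5 = 1759.125 kcal/day.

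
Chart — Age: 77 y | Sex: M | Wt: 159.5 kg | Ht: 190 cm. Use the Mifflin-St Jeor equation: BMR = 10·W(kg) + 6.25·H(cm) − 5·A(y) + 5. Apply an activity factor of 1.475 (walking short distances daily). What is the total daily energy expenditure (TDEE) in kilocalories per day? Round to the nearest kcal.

Mifflin-St Jeor (male): BMR = 10(159.5) + 6.25(190) − 5(77) + 5 = 1595 + 1187.5 − 385 + 5 = 2402.5 kcal/day.
TEE = BMR × activity factor = 2402.5 × 1.475 = 3543.6875 kcal/day.

3544 kilocalories per day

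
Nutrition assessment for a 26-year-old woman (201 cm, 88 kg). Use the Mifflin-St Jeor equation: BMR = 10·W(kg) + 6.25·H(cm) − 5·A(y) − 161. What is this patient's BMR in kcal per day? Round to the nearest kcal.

Mifflin-St Jeor (female): BMR = 10(88) + 6.25(201) − 5(26) − 161 = 880 + 1256.25 − 130 − 161 = 1845.25 kcal/day.

1845 kcal per day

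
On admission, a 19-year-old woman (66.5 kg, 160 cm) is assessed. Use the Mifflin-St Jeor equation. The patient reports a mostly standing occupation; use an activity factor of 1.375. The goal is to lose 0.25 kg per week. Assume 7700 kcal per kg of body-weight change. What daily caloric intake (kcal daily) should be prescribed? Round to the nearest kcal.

Mifflin-St Jeor (female): BMR = 10(66.5) + 6.25(160) − 5(19) − 161 = 665 + 1000 − 95 − 161 = 1409 kcal/day.
TEE = 1409 × 1.375 = 1937.375 kcal/day.
Required daily deficit = 0.25 × 7700 ÷ 7 = 275 kcal/day.
Target intake = 1937.375 − 275 = 1662.375 kcal/day.

1662 kcal daily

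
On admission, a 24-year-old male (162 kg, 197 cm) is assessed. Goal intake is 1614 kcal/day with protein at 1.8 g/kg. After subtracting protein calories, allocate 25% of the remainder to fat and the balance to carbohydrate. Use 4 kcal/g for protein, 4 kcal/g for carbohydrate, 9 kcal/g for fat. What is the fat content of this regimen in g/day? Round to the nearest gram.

12 g/day

Protein = 1.8 × 162 = 291.6 g → 291.6 × 4 = 1166.4 kcal.
Non-protein calories = 1614 − 1166.4 = 447.6 kcal.
Fat: 25% × 447.6 = 111.9 kcal; carbohydrate: 335.7 kcal.
Fat: 111.9 kcal ÷ 9 kcal/g = 12.4333 g.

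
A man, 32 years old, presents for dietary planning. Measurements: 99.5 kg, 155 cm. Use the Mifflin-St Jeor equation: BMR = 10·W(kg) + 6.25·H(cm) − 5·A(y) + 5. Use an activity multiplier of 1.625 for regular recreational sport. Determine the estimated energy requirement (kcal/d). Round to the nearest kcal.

Mifflin-St Jeor (male): BMR = 10(99.5) + 6.25(155) − 5(32) + 5 = 995 + 968.75 − 160 + 5 = 1808.75 kcal/day.
TEE = BMR × activity factor = 1808.75 × 1.625 = 2939.2188 kcal/day.

2939 kcal/d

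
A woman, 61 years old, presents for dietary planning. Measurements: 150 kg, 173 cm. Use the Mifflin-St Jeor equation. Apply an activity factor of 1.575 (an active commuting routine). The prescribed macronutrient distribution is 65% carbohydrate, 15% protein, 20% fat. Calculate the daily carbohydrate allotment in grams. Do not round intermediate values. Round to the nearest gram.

Mifflin-St Jeor (female): BMR = 10(150) + 6.25(173) − 5(61) − 161 = 1500 + 1081.25 − 305 − 161 = 2115.25 kcal/day.
TEE = 2115.25 × 1.575 = 3331.5188 kcal/day.
Carbohydrate energy = 65% × 3331.5188 = 2165.4872 kcal.
Carbohydrate = 2165.4872 ÷ 4 kcal/g = 541.3718 g.

541 g/day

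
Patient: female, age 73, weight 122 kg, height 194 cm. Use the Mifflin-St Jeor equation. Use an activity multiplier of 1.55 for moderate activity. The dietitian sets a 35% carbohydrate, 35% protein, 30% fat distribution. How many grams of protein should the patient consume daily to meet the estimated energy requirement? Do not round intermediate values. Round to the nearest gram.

259 g/day

Mifflin-St Jeor (female): BMR = 10(122) + 6.25(194) − 5(73) − 161 = 1220 + 1212.5 − 365 − 161 = 1906.5 kcal/day.
TEE = 1906.5 × 1.55 = 2955.075 kcal/day.
Protein energy = 35% × 2955.075 = 1034.2763 kcal.
Protein = 1034.2763 ÷ 4 kcal/g = 258.5691 g.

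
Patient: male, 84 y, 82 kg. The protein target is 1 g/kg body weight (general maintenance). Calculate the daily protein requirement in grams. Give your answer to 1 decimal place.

Protein = 1 g/kg × 82 kg = 82 g/day.

82.0 g/day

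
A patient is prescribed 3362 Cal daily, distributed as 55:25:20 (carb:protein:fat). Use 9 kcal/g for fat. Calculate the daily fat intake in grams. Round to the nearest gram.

Fat energy = 20% × 3362 = 672.4 kcal.
At 9 kcal/g: 672.4 ÷ 9 = 74.7111 g.

75 g/day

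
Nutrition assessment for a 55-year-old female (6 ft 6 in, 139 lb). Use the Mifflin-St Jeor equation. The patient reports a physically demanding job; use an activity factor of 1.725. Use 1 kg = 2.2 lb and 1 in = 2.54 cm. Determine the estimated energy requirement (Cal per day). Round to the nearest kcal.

Convert to metric: weight = 139 ÷ 2.2 = 63.1818 kg; height = (6×12 + 6) × 2.54 = 78 × 2.54 = 198.12 cm.
Mifflin-St Jeor (female): BMR = 10(63.1818) + 6.25(198.12) − 5(55) − 161 = 631.8182 + 1238.25 − 275 − 161 = 1434.0682 kcal/day.
TEE = BMR × activity factor = 1434.0682 × 1.725 = 2473.7676 kcal/day.

2474 Cal per day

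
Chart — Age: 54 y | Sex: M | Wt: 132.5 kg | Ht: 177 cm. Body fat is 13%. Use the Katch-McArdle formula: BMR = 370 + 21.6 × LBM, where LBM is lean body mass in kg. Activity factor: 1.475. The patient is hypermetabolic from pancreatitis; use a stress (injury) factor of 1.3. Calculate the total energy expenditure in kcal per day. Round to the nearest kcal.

LBM = 132.5 × (1 − 0.13) = 115.275 kg. Katch-McArdle: BMR = 370 + 21.6 × 115.275 = 2859.94 kcal/day.
TEE = BMR × activity factor = 2859.94 × 1.475 = 4218.4115 kcal/day.
Apply stress factor: 4218.4115 × 1.3 = 5483.935 kcal/day.

5484 kcal per day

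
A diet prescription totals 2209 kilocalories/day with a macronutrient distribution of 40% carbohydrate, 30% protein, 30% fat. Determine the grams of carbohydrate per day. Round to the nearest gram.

Carbohydrate energy = 40% × 2209 = 883.6 kcal.
At 4 kcal/g: 883.6 ÷ 4 = 220.9 g.

221 g/day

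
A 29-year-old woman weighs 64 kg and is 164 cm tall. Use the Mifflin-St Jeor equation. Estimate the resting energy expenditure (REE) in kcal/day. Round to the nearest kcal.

1359 kcal/day

Mifflin-St Jeor (female): BMR = 10(64) + 6.25(164) − 5(29) − 161 = 640 + 1025 − 145 − 161 = 1359 kcal/day.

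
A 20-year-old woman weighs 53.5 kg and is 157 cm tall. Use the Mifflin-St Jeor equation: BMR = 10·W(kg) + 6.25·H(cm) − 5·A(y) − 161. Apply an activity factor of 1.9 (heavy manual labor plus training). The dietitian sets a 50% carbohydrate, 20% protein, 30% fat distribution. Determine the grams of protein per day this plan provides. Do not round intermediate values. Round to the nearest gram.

119 g/day

Mifflin-St Jeor (female): BMR = 10(53.5) + 6.25(157) − 5(20) − 161 = 535 + 981.25 − 100 − 161 = 1255.25 kcal/day.
TEE = 1255.25 × 1.9 = 2384.975 kcal/day.
Protein energy = 20% × 2384.975 = 476.995 kcal.
Protein = 476.995 ÷ 4 kcal/g = 119.2488 g.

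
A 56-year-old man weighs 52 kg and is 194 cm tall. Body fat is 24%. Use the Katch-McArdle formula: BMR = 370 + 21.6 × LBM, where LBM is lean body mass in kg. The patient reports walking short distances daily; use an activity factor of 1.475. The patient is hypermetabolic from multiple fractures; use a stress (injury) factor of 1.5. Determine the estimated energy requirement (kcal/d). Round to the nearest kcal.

LBM = 52 × (1 − 0.24) = 39.52 kg. Katch-McArdle: BMR = 370 + 21.6 × 39.52 = 1223.632 kcal/day.
TEE = BMR × activity factor = 1223.632 × 1.475 = 1804.8572 kcal/day.
Apply stress factor: 1804.8572 × 1.5 = 2707.2858 kcal/day.

2707 kcal/d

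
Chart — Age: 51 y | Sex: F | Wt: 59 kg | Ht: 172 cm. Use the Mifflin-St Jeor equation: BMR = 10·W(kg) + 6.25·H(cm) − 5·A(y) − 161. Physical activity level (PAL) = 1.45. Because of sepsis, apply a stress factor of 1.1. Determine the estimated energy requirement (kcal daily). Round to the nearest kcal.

Mifflin-St Jeor (female): BMR = 10(59) + 6.25(172) − 5(51) − 161 = 590 + 1075 − 255 − 161 = 1249 kcal/day.
TEE = BMR × activity factor = 1249 × 1.45 = 1811.05 kcal/day.
Apply stress factor: 1811.05 × 1.1 = 1992.155 kcal/day.

1992 kcal daily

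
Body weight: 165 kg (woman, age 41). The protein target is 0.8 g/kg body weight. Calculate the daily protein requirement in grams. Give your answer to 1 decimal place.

Protein = 0.8 g/kg × 165 kg = 132 g/day.

132.0 g/day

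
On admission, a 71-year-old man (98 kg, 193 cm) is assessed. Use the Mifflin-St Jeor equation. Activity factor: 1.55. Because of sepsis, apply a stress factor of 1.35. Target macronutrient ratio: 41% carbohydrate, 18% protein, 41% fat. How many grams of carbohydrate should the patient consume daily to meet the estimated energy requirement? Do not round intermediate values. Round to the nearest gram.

Mifflin-St Jeor (male): BMR = 10(98) + 6.25(193) − 5(71) + 5 = 980 + 1206.25 − 355 + 5 = 1836.25 kcal/day.
TEE = 1836.25 × 1.55 = 2846.1875 kcal/day.
With stress factor 1.35: 2846.1875 × 1.35 = 3842.3531 kcal/day.
Carbohydrate energy = 41% × 3842.3531 = 1575.3648 kcal.
Carbohydrate = 1575.3648 ÷ 4 kcal/g = 393.8412 g.

394 g/day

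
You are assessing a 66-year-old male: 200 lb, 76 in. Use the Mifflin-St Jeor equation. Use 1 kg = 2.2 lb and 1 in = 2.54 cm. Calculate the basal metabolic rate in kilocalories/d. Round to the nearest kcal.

Convert to metric: weight = 200 ÷ 2.2 = 90.9091 kg; height = 76 × 2.54 = 193.04 cm.
Mifflin-St Jeor (male): BMR = 10(90.9091) + 6.25(193.04) − 5(66) + 5 = 909.0909 + 1206.5 − 330 + 5 = 1790.5909 kcal/day.

1791 kilocalories/d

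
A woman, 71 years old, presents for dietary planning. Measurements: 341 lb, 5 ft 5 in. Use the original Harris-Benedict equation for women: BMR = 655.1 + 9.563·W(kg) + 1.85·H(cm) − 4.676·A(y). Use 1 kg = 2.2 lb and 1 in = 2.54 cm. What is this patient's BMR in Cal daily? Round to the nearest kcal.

2111 Cal daily

Convert to metric: weight = 341 ÷ 2.2 = 155 kg; height = (5×12 + 5) × 2.54 = 65 × 2.54 = 165.1 cm.
Harris-Benedict: BMR = 655.1 + 9.563(155) + 1.85(165.1) − 4.676(71) = 2110.804 kcal/day.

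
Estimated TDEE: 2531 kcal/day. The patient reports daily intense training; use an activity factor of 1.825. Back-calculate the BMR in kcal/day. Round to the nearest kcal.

BMR = TEE ÷ activity factor = 2531 ÷ 1.825 = 1386.8493 kcal/day.

1387 kcal/day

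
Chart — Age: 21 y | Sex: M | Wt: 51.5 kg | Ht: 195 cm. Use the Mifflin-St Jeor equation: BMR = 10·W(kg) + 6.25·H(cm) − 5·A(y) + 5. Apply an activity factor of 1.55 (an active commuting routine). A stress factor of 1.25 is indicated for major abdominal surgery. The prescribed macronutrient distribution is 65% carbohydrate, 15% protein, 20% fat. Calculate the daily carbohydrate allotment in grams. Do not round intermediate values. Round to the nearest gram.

Mifflin-St Jeor (male): BMR = 10(51.5) + 6.25(195) − 5(21) + 5 = 515 + 1218.75 − 105 + 5 = 1633.75 kcal/day.
TEE = 1633.75 × 1.55 = 2532.3125 kcal/day.
With stress factor 1.25: 2532.3125 × 1.25 = 3165.3906 kcal/day.
Carbohydrate energy = 65% × 3165.3906 = 2057.5039 kcal.
Carbohydrate = 2057.5039 ÷ 4 kcal/g = 514.376 g.

514 g/day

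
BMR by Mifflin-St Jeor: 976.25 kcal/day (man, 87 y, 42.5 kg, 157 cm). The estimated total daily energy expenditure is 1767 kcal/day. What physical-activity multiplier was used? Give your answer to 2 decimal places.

1.81

Activity factor = TEE ÷ BMR = 1767 ÷ 976.25 = 1.81.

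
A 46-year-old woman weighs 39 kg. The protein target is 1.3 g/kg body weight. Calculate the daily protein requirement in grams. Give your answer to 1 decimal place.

50.7 g/day

Protein = 1.3 g/kg × 39 kg = 50.7 g/day.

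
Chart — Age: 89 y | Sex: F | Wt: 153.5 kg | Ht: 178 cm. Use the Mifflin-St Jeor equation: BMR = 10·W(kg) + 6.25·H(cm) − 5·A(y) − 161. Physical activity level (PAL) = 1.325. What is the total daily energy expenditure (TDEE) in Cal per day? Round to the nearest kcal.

2705 Cal per day

Mifflin-St Jeor (female): BMR = 10(153.5) + 6.25(178) − 5(89) − 161 = 1535 + 1112.5 − 445 − 161 = 2041.5 kcal/day.
TEE = BMR × activity factor = 2041.5 × 1.325 = 2704.9875 kcal/day.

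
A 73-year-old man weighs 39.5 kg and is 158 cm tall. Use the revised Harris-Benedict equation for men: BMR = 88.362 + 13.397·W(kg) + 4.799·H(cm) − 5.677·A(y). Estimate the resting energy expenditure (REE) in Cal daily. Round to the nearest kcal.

961 Cal daily

Harris-Benedict: BMR = 88.362 + 13.397(39.5) + 4.799(158) − 5.677(73) = 961.3645 kcal/day.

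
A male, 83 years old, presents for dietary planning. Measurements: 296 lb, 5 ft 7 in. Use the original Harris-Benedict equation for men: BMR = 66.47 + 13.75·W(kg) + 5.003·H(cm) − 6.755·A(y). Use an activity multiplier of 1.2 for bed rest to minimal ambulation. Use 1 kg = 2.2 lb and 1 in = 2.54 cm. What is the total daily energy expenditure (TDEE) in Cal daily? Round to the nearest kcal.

Convert to metric: weight = 296 ÷ 2.2 = 134.5455 kg; height = (5×12 + 7) × 2.54 = 67 × 2.54 = 170.18 cm.
Harris-Benedict: BMR = 66.47 + 13.75(134.5455) + 5.003(170.18) − 6.755(83) = 2207.2155 kcal/day.
TEE = BMR × activity factor = 2207.2155 × 1.2 = 2648.6586 kcal/day.

2649 Cal daily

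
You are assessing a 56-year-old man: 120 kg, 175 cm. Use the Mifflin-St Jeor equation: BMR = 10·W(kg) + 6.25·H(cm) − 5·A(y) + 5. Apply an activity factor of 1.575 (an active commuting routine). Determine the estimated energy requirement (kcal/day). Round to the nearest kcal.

3180 kcal/day

Mifflin-St Jeor (male): BMR = 10(120) + 6.25(175) − 5(56) + 5 = 1200 + 1093.75 − 280 + 5 = 2018.75 kcal/day.
TEE = BMR × activity factor = 2018.75 × 1.575 = 3179.5313 kcal/day.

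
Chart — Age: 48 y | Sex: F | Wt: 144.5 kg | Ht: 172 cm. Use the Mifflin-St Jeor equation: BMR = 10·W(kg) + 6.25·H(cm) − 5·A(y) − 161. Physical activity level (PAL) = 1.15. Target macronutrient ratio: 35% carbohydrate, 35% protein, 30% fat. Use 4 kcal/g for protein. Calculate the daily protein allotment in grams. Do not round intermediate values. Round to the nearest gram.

213 g/day

Mifflin-St Jeor (female): BMR = 10(144.5) + 6.25(172) − 5(48) − 161 = 1445 + 1075 − 240 − 161 = 2119 kcal/day.
TEE = 2119 × 1.15 = 2436.85 kcal/day.
Protein energy = 35% × 2436.85 = 852.8975 kcal.
Protein = 852.8975 ÷ 4 kcal/g = 213.2244 g.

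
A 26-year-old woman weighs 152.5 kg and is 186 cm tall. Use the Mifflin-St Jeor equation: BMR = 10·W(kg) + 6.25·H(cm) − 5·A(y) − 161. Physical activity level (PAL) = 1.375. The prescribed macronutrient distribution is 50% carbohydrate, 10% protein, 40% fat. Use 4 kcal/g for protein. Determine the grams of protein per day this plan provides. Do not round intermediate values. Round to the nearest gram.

82 g/day

Mifflin-St Jeor (female): BMR = 10(152.5) + 6.25(186) − 5(26) − 161 = 1525 + 1162.5 − 130 − 161 = 2396.5 kcal/day.
TEE = 2396.5 × 1.375 = 3295.1875 kcal/day.
Protein energy = 10% × 3295.1875 = 329.5188 kcal.
Protein = 329.5188 ÷ 4 kcal/g = 82.3797 g.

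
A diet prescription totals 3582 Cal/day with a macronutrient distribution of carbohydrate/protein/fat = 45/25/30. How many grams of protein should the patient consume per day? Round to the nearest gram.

224 g/day

Protein energy = 25% × 3582 = 895.5 kcal.
At 4 kcal/g: 895.5 ÷ 4 = 223.875 g.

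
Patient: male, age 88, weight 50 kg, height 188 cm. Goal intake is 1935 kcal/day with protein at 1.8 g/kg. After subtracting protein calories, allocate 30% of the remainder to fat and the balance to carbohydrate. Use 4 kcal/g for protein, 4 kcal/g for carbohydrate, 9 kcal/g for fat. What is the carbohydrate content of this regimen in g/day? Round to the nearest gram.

Protein = 1.8 × 50 = 90 g → 90 × 4 = 360 kcal.
Non-protein calories = 1935 − 360 = 1575 kcal.
Fat: 30% × 1575 = 472.5 kcal; carbohydrate: 1102.5 kcal.
Carbohydrate: 1102.5 kcal ÷ 4 kcal/g = 275.625 g.

276 g/day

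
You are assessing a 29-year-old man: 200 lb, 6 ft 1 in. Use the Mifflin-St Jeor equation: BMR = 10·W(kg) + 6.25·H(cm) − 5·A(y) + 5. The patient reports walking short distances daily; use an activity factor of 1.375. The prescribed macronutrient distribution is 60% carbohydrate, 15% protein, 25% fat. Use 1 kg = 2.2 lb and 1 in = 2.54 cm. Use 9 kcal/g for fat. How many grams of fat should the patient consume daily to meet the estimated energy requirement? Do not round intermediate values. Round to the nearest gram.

74 g/day

Convert to metric: weight = 200 ÷ 2.2 = 90.9091 kg; height = (6×12 + 1) × 2.54 = 73 × 2.54 = 185.42 cm.
Mifflin-St Jeor (male): BMR = 10(90.9091) + 6.25(185.42) − 5(29) + 5 = 909.0909 + 1158.875 − 145 + 5 = 1927.9659 kcal/day.
TEE = 1927.9659 × 1.375 = 2650.9531 kcal/day.
Fat energy = 25% × 2650.9531 = 662.7383 kcal.
Fat = 662.7383 ÷ 9 kcal/g = 73.6376 g.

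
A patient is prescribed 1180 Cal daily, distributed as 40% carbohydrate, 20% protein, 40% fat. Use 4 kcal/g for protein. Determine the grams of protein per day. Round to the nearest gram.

Protein energy = 20% × 1180 = 236 kcal.
At 4 kcal/g: 236 ÷ 4 = 59 g.

59 g/day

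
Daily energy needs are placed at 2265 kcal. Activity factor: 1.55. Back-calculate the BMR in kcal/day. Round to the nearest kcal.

BMR = TEE ÷ activity factor = 2265 ÷ 1.55 = 1461.2903 kcal/day.

1461 kcal/day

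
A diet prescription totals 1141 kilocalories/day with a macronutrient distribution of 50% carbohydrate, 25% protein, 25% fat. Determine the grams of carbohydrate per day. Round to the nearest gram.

Carbohydrate energy = 50% × 1141 = 570.5 kcal.
At 4 kcal/g: 570.5 ÷ 4 = 142.625 g.

143 g/day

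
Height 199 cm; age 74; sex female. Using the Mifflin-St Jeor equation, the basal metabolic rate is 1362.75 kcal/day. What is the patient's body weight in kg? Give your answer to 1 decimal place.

65.0 kg

1362.75 = 10·W + 6.25(199) − 5(74) − 161
10·W = 1362.75 − 712.75 = 650, so W = 65 kg.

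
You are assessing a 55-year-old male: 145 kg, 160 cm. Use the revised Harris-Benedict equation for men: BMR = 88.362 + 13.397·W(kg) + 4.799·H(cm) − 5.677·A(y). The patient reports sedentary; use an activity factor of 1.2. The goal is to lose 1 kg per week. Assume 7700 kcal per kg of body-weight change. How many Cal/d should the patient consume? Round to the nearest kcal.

1884 Cal/d

Harris-Benedict: BMR = 88.362 + 13.397(145) + 4.799(160) − 5.677(55) = 2486.532 kcal/day.
TEE = 2486.532 × 1.2 = 2983.8384 kcal/day.
Required daily deficit = 1 × 7700 ÷ 7 = 1100 kcal/day.
Target intake = 2983.8384 − 1100 = 1883.8384 kcal/day.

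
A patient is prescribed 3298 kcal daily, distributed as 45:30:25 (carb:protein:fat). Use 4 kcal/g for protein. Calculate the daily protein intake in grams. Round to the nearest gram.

247 g/day

Protein energy = 30% × 3298 = 989.4 kcal.
At 4 kcal/g: 989.4 ÷ 4 = 247.35 g.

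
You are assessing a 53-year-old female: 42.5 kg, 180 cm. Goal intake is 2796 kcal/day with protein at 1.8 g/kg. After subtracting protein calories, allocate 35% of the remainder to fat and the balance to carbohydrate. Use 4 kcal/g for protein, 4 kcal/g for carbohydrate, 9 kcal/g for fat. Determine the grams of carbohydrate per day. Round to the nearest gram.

405 g/day

Protein = 1.8 × 42.5 = 76.5 g → 76.5 × 4 = 306 kcal.
Non-protein calories = 2796 − 306 = 2490 kcal.
Fat: 35% × 2490 = 871.5 kcal; carbohydrate: 1618.5 kcal.
Carbohydrate: 1618.5 kcal ÷ 4 kcal/g = 404.625 g.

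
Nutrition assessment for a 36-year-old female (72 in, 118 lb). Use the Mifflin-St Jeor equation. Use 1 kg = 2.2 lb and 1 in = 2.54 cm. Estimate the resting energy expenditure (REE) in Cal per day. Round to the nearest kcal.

Convert to metric: weight = 118 ÷ 2.2 = 53.6364 kg; height = 72 × 2.54 = 182.88 cm.
Mifflin-St Jeor (female): BMR = 10(53.6364) + 6.25(182.88) − 5(36) − 161 = 536.3636 + 1143 − 180 − 161 = 1338.3636 kcal/day.

1338 Cal per day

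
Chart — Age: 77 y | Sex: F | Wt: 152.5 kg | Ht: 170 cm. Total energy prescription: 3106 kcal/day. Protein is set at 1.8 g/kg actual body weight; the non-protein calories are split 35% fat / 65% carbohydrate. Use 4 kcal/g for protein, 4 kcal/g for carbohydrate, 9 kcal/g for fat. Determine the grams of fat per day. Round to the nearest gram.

Protein = 1.8 × 152.5 = 274.5 g → 274.5 × 4 = 1098 kcal.
Non-protein calories = 3106 − 1098 = 2008 kcal.
Fat: 35% × 2008 = 702.8 kcal; carbohydrate: 1305.2 kcal.
Fat: 702.8 kcal ÷ 9 kcal/g = 78.0889 g.

78 g/day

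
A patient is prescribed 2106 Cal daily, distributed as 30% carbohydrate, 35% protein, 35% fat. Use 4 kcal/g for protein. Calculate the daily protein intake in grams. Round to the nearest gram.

Protein energy = 35% × 2106 = 737.1 kcal.
At 4 kcal/g: 737.1 ÷ 4 = 184.275 g.

184 g/day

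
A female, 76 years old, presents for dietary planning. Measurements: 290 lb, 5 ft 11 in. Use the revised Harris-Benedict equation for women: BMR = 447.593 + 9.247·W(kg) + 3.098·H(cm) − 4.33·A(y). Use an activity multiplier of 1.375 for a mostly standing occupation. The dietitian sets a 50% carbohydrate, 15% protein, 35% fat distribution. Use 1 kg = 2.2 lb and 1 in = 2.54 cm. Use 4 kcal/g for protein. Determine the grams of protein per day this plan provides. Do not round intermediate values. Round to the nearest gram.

98 g/day

Convert to metric: weight = 290 ÷ 2.2 = 131.8182 kg; height = (5×12 + 11) × 2.54 = 71 × 2.54 = 180.34 cm.
Harris-Benedict: BMR = 447.593 + 9.247(131.8182) + 3.098(180.34) − 4.33(76) = 1896.129 kcal/day.
TEE = 1896.129 × 1.375 = 2607.1774 kcal/day.
Protein energy = 15% × 2607.1774 = 391.0766 kcal.
Protein = 391.0766 ÷ 4 kcal/g = 97.7692 g.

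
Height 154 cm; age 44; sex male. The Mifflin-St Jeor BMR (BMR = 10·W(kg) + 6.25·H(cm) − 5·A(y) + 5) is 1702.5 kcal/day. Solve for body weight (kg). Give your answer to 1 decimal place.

95.5 kg

1702.5 = 10·W + 6.25(154) − 5(44) + 5
10·W = 1702.5 − 747.5 = 955, so W = 95.5 kg.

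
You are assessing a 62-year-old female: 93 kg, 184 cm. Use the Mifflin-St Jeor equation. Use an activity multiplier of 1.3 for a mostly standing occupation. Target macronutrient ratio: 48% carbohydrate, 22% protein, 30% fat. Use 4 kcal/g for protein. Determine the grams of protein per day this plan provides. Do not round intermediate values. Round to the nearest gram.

Mifflin-St Jeor (female): BMR = 10(93) + 6.25(184) − 5(62) − 161 = 930 + 1150 − 310 − 161 = 1609 kcal/day.
TEE = 1609 × 1.3 = 2091.7 kcal/day.
Protein energy = 22% × 2091.7 = 460.174 kcal.
Protein = 460.174 ÷ 4 kcal/g = 115.0435 g.

115 g/day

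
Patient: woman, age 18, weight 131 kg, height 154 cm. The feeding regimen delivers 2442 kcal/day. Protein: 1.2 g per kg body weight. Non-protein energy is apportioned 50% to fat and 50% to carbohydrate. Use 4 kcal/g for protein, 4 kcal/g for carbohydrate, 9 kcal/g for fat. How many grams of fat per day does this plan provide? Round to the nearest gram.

Protein = 1.2 × 131 = 157.2 g → 157.2 × 4 = 628.8 kcal.
Non-protein calories = 2442 − 628.8 = 1813.2 kcal.
Fat: 50% × 1813.2 = 906.6 kcal; carbohydrate: 906.6 kcal.
Fat: 906.6 kcal ÷ 9 kcal/g = 100.7333 g.

101 g/day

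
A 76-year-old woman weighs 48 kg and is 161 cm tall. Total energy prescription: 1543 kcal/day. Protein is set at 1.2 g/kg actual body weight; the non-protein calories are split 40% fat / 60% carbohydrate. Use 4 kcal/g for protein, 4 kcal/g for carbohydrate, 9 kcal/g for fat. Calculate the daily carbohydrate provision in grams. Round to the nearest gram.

197 g/day

Protein = 1.2 × 48 = 57.6 g → 57.6 × 4 = 230.4 kcal.
Non-protein calories = 1543 − 230.4 = 1312.6 kcal.
Fat: 40% × 1312.6 = 525.04 kcal; carbohydrate: 787.56 kcal.
Carbohydrate: 787.56 kcal ÷ 4 kcal/g = 196.89 g.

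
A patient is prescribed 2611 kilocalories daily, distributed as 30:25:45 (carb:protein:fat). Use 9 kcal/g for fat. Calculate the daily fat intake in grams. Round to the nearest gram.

Fat energy = 45% × 2611 = 1174.95 kcal.
At 9 kcal/g: 1174.95 ÷ 9 = 130.55 g.

131 g/day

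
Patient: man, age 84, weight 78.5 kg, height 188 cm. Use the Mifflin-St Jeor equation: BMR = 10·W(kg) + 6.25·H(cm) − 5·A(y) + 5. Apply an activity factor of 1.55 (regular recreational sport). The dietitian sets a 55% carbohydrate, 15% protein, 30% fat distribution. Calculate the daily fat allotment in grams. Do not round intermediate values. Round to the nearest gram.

Mifflin-St Jeor (male): BMR = 10(78.5) + 6.25(188) − 5(84) + 5 = 785 + 1175 − 420 + 5 = 1545 kcal/day.
TEE = 1545 × 1.55 = 2394.75 kcal/day.
Fat energy = 30% × 2394.75 = 718.425 kcal.
Fat = 718.425 ÷ 9 kcal/g = 79.825 g.

80 g/day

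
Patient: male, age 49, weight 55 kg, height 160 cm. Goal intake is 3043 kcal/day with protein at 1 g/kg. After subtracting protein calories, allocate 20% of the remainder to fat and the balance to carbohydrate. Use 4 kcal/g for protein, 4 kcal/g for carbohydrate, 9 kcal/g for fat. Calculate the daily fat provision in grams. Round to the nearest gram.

Protein = 1 × 55 = 55 g → 55 × 4 = 220 kcal.
Non-protein calories = 3043 − 220 = 2823 kcal.
Fat: 20% × 2823 = 564.6 kcal; carbohydrate: 2258.4 kcal.
Fat: 564.6 kcal ÷ 9 kcal/g = 62.7333 g.

63 g/day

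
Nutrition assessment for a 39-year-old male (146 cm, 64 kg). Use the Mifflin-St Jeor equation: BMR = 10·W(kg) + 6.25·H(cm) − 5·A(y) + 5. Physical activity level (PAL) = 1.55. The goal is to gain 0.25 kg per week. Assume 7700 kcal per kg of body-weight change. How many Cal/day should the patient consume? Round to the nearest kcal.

Mifflin-St Jeor (male): BMR = 10(64) + 6.25(146) − 5(39) + 5 = 640 + 912.5 − 195 + 5 = 1362.5 kcal/day.
TEE = 1362.5 × 1.55 = 2111.875 kcal/day.
Required daily surplus = 0.25 × 7700 ÷ 7 = 275 kcal/day.
Target intake = 2111.875 + 275 = 2386.875 kcal/day.

2387 Cal/day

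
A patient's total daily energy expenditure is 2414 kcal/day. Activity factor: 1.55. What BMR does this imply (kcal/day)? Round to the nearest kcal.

BMR = TEE ÷ activity factor = 2414 ÷ 1.55 = 1557.4194 kcal/day.

1557 kcal/day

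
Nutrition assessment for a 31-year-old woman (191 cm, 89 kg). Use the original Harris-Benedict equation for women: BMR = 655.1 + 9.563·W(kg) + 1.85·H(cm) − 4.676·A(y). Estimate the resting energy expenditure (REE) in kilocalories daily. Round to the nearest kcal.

1715 kilocalories daily

Harris-Benedict: BMR = 655.1 + 9.563(89) + 1.85(191) − 4.676(31) = 1714.601 kcal/day.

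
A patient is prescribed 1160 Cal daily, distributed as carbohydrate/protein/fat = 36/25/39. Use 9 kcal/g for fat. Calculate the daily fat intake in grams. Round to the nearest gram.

50 g/day

Fat energy = 39% × 1160 = 452.4 kcal.
At 9 kcal/g: 452.4 ÷ 9 = 50.2667 g.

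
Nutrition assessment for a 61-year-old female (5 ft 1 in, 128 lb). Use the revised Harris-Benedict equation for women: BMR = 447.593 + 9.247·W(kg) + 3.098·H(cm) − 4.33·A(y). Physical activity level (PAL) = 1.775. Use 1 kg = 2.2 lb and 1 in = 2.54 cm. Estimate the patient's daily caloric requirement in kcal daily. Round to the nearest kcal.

Convert to metric: weight = 128 ÷ 2.2 = 58.1818 kg; height = (5×12 + 1) × 2.54 = 61 × 2.54 = 154.94 cm.
Harris-Benedict: BMR = 447.593 + 9.247(58.1818) + 3.098(154.94) − 4.33(61) = 1201.4744 kcal/day.
TEE = BMR × activity factor = 1201.4744 × 1.775 = 2132.617 kcal/day.

2133 kcal daily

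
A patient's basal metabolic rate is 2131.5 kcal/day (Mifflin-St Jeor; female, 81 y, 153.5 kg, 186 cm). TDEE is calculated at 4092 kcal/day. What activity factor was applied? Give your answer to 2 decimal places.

Activity factor = TEE ÷ BMR = 4092 ÷ 2131.5 = 1.92.

1.92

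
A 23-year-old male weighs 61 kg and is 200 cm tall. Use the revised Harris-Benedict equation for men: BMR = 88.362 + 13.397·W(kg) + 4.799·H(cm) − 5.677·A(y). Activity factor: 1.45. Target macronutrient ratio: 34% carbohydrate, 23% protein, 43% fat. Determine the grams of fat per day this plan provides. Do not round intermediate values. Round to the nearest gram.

120 g/day

Harris-Benedict: BMR = 88.362 + 13.397(61) + 4.799(200) − 5.677(23) = 1734.808 kcal/day.
TEE = 1734.808 × 1.45 = 2515.4716 kcal/day.
Fat energy = 43% × 2515.4716 = 1081.6528 kcal.
Fat = 1081.6528 ÷ 9 kcal/g = 120.1836 g.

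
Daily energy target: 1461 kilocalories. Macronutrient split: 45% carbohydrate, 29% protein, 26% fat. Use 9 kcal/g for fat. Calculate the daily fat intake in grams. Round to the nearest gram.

Fat energy = 26% × 1461 = 379.86 kcal.
At 9 kcal/g: 379.86 ÷ 9 = 42.2067 g.

42 g/day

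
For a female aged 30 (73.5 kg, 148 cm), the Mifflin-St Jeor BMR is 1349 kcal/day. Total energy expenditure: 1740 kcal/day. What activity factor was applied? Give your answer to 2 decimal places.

1.29

Activity factor = TEE ÷ BMR = 1740 ÷ 1349 = 1.29.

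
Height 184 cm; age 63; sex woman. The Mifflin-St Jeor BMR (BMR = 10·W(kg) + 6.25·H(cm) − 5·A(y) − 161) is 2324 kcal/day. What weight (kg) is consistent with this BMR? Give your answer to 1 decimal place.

165.0 kg

2324 = 10·W + 6.25(184) − 5(63) − 161
10·W = 2324 − 674 = 1650, so W = 165 kg.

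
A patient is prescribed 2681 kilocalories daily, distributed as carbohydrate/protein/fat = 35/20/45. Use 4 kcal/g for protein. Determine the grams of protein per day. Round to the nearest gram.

Protein energy = 20% × 2681 = 536.2 kcal.
At 4 kcal/g: 536.2 ÷ 4 = 134.05 g.

134 g/day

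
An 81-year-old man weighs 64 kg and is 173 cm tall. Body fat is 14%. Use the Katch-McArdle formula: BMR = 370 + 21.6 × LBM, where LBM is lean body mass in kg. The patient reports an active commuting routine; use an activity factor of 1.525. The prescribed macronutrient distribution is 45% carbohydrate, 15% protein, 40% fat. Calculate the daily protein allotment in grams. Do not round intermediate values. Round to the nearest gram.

LBM = 64 × (1 − 0.14) = 55.04 kg. Katch-McArdle: BMR = 370 + 21.6 × 55.04 = 1558.864 kcal/day.
TEE = 1558.864 × 1.525 = 2377.2676 kcal/day.
Protein energy = 15% × 2377.2676 = 356.5901 kcal.
Protein = 356.5901 ÷ 4 kcal/g = 89.1475 g.

89 g/day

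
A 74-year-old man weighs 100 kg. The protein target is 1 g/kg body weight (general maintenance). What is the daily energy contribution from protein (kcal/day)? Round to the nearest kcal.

400 kcal/day

Protein = 1 g/kg × 100 kg = 100 g/day.
Protein energy = 100 g × 4 kcal/g = 400 kcal/day.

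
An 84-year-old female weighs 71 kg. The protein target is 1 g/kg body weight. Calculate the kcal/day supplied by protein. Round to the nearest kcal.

Protein = 1 g/kg × 71 kg = 71 g/day.
Protein energy = 71 g × 4 kcal/g = 284 kcal/day.

284 kcal/day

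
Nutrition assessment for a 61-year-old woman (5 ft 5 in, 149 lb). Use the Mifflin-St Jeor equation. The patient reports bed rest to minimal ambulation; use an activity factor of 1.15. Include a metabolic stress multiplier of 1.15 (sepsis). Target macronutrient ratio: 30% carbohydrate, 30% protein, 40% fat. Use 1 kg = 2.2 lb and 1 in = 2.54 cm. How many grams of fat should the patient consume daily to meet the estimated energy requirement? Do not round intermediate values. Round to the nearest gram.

Convert to metric: weight = 149 ÷ 2.2 = 67.7273 kg; height = (5×12 + 5) × 2.54 = 65 × 2.54 = 165.1 cm.
Mifflin-St Jeor (female): BMR = 10(67.7273) + 6.25(165.1) − 5(61) − 161 = 677.2727 + 1031.875 − 305 − 161 = 1243.1477 kcal/day.
TEE = 1243.1477 × 1.15 = 1429.6199 kcal/day.
With stress factor 1.15: 1429.6199 × 1.15 = 1644.0629 kcal/day.
Fat energy = 40% × 1644.0629 = 657.6251 kcal.
Fat = 657.6251 ÷ 9 kcal/g = 73.0695 g.

73 g/day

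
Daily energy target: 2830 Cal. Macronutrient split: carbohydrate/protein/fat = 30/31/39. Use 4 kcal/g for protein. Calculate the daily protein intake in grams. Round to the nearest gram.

Protein energy = 31% × 2830 = 877.3 kcal.
At 4 kcal/g: 877.3 ÷ 4 = 219.325 g.

219 g/day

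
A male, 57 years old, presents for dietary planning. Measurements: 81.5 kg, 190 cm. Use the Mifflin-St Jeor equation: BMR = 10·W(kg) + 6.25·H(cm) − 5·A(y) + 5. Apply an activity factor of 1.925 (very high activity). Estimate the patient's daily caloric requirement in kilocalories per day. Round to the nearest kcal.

Mifflin-St Jeor (male): BMR = 10(81.5) + 6.25(190) − 5(57) + 5 = 815 + 1187.5 − 285 + 5 = 1722.5 kcal/day.
TEE = BMR × activity factor = 1722.5 × 1.925 = 3315.8125 kcal/day.

3316 kilocalories per day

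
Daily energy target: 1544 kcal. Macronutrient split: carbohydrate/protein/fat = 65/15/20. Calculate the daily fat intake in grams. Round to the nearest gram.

34 g/day

Fat energy = 20% × 1544 = 308.8 kcal.
At 9 kcal/g: 308.8 ÷ 9 = 34.3111 g.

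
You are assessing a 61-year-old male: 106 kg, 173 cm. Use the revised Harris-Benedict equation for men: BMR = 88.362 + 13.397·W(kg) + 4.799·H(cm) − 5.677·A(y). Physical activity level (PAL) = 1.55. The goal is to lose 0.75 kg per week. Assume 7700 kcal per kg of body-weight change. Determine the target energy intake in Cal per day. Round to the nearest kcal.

Harris-Benedict: BMR = 88.362 + 13.397(106) + 4.799(173) − 5.677(61) = 1992.374 kcal/day.
TEE = 1992.374 × 1.55 = 3088.1797 kcal/day.
Required daily deficit = 0.75 × 7700 ÷ 7 = 825 kcal/day.
Target intake = 3088.1797 − 825 = 2263.1797 kcal/day.

2263 Cal per day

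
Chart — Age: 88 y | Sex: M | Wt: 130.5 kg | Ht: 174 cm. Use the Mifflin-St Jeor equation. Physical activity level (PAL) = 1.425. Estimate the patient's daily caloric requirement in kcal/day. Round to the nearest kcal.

Mifflin-St Jeor (male): BMR = 10(130.5) + 6.25(174) − 5(88) + 5 = 1305 + 1087.5 − 440 + 5 = 1957.5 kcal/day.
TEE = BMR × activity factor = 1957.5 × 1.425 = 2789.4375 kcal/day.

2789 kcal/day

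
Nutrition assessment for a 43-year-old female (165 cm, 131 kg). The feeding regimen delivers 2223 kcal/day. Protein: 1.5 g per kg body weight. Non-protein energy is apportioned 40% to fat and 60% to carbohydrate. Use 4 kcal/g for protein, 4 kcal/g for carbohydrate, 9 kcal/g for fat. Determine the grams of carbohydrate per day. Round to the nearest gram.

216 g/day

Protein = 1.5 × 131 = 196.5 g → 196.5 × 4 = 786 kcal.
Non-protein calories = 2223 − 786 = 1437 kcal.
Fat: 40% × 1437 = 574.8 kcal; carbohydrate: 862.2 kcal.
Carbohydrate: 862.2 kcal ÷ 4 kcal/g = 215.55 g.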